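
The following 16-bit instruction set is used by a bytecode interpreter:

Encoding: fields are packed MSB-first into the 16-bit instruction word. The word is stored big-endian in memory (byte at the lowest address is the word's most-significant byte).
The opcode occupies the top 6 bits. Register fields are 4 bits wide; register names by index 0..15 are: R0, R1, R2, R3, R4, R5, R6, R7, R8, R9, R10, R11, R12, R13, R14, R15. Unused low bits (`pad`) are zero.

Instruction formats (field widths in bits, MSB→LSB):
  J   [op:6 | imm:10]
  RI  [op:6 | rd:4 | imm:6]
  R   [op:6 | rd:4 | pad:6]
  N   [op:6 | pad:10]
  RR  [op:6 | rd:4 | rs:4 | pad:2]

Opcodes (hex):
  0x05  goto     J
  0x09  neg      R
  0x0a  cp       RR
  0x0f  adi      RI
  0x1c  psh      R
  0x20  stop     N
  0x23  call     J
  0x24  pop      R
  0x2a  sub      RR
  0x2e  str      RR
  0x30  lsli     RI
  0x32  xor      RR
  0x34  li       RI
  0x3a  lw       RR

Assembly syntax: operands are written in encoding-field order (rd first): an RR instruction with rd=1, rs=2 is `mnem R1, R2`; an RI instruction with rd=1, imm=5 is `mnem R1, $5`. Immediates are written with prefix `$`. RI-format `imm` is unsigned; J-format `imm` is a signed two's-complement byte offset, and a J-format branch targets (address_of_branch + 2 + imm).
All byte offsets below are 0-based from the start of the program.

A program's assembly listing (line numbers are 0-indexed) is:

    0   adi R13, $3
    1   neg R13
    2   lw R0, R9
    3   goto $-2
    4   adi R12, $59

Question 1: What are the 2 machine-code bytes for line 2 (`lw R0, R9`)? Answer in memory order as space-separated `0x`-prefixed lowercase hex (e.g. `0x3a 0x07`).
2. lw fields op=0x3a:6|rd=0:4|rs=9:4|pad=0:2 → word e824h → e8 24

0xe8 0x24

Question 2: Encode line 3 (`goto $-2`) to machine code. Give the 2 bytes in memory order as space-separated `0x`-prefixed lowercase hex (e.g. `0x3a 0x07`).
0x17 0xfe

3. goto fields op=0x5:6|imm=-2:10 → word 17feh → 17 fe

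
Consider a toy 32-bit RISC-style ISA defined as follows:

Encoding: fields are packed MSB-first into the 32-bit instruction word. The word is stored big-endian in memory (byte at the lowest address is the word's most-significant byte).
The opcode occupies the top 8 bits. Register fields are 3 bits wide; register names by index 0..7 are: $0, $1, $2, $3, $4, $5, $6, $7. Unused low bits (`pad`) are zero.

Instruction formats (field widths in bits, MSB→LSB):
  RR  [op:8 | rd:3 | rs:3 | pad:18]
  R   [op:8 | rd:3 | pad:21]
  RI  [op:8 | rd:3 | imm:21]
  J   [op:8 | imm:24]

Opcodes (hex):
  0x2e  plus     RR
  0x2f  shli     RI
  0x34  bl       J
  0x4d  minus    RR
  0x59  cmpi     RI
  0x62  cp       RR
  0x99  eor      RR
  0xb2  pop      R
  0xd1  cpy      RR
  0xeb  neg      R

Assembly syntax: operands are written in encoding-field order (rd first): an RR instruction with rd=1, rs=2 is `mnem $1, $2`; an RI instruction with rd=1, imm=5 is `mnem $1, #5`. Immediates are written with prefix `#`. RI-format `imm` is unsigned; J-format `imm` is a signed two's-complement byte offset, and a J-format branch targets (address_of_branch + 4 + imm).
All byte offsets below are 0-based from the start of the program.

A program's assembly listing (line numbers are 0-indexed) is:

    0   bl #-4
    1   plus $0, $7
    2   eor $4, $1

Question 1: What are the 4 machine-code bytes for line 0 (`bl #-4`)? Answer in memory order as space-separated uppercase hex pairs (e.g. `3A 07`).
line 0 (bl): pack op=0x34:8|imm=-4:24 = 0x34fffffc; big→ 34 ff ff fc

34 FF FF FC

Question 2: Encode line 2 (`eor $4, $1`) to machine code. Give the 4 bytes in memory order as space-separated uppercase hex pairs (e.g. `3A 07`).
99 84 00 00

2. eor fields op=0x99:8|rd=4:3|rs=1:3|pad=0:18 → word 99840000h → 99 84 00 00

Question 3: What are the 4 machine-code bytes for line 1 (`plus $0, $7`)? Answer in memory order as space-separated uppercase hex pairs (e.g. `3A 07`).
2E 1C 00 00

line 1 (plus): pack op=0x2e:8|rd=0:3|rs=7:3|pad=0:18 = 0x2e1c0000; big→ 2e 1c 00 00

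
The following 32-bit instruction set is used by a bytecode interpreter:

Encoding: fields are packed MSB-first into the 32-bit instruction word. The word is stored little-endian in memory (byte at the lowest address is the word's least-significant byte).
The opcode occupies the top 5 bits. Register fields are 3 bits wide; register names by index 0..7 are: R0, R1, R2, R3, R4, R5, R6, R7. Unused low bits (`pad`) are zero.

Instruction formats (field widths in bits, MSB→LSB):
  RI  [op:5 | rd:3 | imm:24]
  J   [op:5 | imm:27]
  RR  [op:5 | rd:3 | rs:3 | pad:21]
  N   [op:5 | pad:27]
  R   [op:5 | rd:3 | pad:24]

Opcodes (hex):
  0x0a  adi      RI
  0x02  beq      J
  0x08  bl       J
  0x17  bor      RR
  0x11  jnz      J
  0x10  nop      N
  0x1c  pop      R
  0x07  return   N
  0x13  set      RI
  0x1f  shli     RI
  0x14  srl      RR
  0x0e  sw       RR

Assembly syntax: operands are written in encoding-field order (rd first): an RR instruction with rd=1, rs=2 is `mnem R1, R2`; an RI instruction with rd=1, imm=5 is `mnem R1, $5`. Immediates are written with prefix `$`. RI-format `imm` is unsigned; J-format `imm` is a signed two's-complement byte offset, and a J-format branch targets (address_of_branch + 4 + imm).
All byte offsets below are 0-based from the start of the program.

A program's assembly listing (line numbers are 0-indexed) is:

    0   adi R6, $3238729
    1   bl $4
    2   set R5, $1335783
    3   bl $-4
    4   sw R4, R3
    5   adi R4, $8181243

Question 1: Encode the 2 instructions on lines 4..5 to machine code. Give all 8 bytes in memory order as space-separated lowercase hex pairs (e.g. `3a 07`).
00 00 60 74 fb d5 7c 54

line 4 (sw): pack op=0xe:5|rd=4:3|rs=3:3|pad=0:21 = 0x74600000; little→ 00 00 60 74
line 5 (adi): pack op=0xa:5|rd=4:3|imm=8181243:24 = 0x547cd5fb; little→ fb d5 7c 54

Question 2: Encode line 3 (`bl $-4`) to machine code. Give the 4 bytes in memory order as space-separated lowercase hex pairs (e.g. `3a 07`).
fc ff ff 47

L3: bl op=0x8:5|imm=-4:27 ⇒ 0x47fffffc ⇒ little fc ff ff 47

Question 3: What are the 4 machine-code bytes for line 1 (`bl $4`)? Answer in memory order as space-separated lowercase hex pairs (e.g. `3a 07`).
1. bl fields op=0x8:5|imm=4:27 → word 40000004h → 04 00 00 40

04 00 00 40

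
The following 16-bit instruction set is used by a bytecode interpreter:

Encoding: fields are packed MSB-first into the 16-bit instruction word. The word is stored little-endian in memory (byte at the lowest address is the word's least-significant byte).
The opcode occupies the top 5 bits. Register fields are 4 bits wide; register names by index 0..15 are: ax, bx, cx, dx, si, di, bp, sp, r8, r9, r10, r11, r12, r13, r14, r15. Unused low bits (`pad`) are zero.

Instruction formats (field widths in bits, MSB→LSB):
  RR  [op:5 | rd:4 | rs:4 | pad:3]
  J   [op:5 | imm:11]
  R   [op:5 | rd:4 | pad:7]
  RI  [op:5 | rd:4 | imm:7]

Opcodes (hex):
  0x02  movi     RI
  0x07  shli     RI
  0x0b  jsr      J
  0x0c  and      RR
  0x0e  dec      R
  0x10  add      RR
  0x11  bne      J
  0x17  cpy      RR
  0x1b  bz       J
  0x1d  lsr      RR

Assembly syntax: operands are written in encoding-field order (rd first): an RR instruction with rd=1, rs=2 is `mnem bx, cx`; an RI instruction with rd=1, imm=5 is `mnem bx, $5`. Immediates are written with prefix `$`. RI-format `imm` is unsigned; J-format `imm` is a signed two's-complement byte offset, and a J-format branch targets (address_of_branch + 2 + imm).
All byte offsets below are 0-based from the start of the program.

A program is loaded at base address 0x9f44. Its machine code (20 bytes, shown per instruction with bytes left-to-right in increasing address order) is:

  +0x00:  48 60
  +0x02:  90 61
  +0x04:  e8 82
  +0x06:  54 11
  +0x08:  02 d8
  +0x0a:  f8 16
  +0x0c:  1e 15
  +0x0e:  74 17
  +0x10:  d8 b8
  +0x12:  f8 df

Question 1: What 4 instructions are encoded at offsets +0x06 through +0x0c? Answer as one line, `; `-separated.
movi cx, $84; bz $2; movi r13, $120; movi r10, $30

+0x06: 54 11 ⇒ word 0x1154 (little)
  op=0x1154>>11=0x2 ⇒ movi (RI)
  rd@[10:7]=0x2 ⇒ cx
  imm@[6:0]=0x54 ⇒ $84
+0x08: 02 d8 ⇒ word 0xd802 (little)
  op=0xd802>>11=0x1b ⇒ bz (J)
  imm@[10:0]=0x2 ⇒ $2
+0x0a: f8 16 ⇒ word 0x16f8 (little)
  op=0x16f8>>11=0x2 ⇒ movi (RI)
  rd@[10:7]=0xd ⇒ r13
  imm@[6:0]=0x78 ⇒ $120
+0x0c: 1e 15 ⇒ word 0x151e (little)
  op=0x151e>>11=0x2 ⇒ movi (RI)
  rd@[10:7]=0xa ⇒ r10
  imm@[6:0]=0x1e ⇒ $30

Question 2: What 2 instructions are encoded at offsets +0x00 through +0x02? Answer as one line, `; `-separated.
off 0x00: read 48 60 as little → 0x6048
  op=0x6048>>11=0xc ⇒ and (RR)
  [10:7] rd=0 = ax
  [6:3] rs=9 = r9
off 0x02: read 90 61 as little → 0x6190
  op=0x6190>>11=0xc ⇒ and (RR)
  [10:7] rd=3 = dx
  [6:3] rs=2 = cx

and ax, r9; and dx, cx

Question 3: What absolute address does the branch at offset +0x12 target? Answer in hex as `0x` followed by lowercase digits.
off 0x12: read f8 df as little → 0xdff8
  opcode bits[15:11]=0x1b: bz/J
  imm: (w>>0)&0x7ff=0x7f8 (s11→-8) → $-8
  target = base 0x9f44 + off 0x12 + 2 + imm -8 = 0x9f50

0x9f50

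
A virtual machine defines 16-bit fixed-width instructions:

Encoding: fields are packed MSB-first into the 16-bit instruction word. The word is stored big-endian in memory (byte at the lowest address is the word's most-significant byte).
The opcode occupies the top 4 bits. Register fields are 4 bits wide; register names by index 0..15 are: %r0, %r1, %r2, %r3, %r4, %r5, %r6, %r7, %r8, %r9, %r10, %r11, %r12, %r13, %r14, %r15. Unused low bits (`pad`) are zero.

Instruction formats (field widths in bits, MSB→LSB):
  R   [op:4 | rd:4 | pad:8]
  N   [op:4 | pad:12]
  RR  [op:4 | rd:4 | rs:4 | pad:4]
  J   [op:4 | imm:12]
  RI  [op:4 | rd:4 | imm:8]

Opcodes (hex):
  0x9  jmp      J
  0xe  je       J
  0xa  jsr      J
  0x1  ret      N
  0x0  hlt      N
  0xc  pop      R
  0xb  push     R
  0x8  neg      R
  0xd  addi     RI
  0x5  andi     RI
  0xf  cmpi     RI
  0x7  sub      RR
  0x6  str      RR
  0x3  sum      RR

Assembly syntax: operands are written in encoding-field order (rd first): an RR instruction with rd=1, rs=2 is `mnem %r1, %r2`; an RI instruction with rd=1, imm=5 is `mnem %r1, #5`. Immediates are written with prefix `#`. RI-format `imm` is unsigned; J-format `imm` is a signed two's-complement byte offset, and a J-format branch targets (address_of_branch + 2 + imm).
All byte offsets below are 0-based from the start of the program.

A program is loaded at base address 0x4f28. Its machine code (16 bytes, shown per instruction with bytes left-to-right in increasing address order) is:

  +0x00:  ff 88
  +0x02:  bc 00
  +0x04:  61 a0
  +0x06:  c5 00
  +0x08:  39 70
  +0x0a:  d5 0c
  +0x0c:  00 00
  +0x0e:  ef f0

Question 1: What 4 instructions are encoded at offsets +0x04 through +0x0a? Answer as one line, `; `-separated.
str %r1, %r10; pop %r5; sum %r9, %r7; addi %r5, #12

@+04  big-endian(61 a0) = 0x61a0
  opcode bits[15:12]=0x6: str/RR
  [11:8] rd=1 = %r1
  [7:4] rs=10 = %r10
@+06  big-endian(c5 00) = 0xc500
  opcode bits[15:12]=0xc: pop/R
  [11:8] rd=5 = %r5
@+08  big-endian(39 70) = 0x3970
  opcode bits[15:12]=0x3: sum/RR
  [11:8] rd=9 = %r9
  [7:4] rs=7 = %r7
@+0a  big-endian(d5 0c) = 0xd50c
  opcode bits[15:12]=0xd: addi/RI
  [11:8] rd=5 = %r5
  [7:0] imm=12 = #12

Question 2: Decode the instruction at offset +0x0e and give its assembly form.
@+0e  big-endian(ef f0) = 0xeff0
  op=0xeff0>>12=0xe ⇒ je (J)
  imm@[11:0]=0xff0 (s12→-16) ⇒ #-16

je #-16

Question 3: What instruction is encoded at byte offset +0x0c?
+0x0c: 00 00 ⇒ word 0x0000 (big)
  opcode bits[15:12]=0x0: hlt/N

hlt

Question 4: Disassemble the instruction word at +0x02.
push %r12

[02] bc 00 → 0xbc00
  op=0xbc00>>12=0xb ⇒ push (R)
  [11:8] rd=12 = %r12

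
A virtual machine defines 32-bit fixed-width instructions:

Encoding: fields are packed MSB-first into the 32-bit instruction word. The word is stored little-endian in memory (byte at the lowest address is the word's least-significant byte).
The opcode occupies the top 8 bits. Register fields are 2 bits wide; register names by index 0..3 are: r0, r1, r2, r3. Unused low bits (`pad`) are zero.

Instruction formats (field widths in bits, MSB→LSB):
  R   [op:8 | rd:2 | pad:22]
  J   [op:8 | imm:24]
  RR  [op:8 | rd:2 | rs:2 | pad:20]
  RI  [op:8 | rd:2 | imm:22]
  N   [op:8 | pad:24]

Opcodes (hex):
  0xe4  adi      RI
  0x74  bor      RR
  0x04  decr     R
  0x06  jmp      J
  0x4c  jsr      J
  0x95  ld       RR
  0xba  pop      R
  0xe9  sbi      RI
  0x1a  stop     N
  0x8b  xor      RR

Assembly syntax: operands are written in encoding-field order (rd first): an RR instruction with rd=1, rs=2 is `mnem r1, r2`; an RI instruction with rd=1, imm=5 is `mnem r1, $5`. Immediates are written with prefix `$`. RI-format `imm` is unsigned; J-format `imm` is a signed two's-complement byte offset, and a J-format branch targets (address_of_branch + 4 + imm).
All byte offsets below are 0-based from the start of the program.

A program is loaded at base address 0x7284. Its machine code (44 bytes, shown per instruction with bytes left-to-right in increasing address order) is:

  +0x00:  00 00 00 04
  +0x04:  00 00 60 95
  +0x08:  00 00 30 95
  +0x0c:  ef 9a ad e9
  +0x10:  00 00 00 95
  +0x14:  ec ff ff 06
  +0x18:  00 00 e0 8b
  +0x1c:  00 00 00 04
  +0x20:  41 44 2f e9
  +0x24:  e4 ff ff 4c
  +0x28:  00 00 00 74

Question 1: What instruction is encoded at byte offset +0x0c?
sbi r2, $2988783

+0x0c: ef 9a ad e9 ⇒ word 0xe9ad9aef (little)
  top 8b → 0xe9 → sbi [RI]
  [23:22] rd=2 = r2
  [21:0] imm=2988783 = $2988783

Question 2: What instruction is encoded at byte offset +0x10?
+0x10: 00 00 00 95 ⇒ word 0x95000000 (little)
  opcode bits[31:24]=0x95: ld/RR
  [23:22] rd=0 = r0
  [21:20] rs=0 = r0

ld r0, r0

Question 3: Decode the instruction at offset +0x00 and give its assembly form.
decr r0

@+00  little-endian(00 00 00 04) = 0x04000000
  op=0x04000000>>24=0x4 ⇒ decr (R)
  [23:22] rd=0 = r0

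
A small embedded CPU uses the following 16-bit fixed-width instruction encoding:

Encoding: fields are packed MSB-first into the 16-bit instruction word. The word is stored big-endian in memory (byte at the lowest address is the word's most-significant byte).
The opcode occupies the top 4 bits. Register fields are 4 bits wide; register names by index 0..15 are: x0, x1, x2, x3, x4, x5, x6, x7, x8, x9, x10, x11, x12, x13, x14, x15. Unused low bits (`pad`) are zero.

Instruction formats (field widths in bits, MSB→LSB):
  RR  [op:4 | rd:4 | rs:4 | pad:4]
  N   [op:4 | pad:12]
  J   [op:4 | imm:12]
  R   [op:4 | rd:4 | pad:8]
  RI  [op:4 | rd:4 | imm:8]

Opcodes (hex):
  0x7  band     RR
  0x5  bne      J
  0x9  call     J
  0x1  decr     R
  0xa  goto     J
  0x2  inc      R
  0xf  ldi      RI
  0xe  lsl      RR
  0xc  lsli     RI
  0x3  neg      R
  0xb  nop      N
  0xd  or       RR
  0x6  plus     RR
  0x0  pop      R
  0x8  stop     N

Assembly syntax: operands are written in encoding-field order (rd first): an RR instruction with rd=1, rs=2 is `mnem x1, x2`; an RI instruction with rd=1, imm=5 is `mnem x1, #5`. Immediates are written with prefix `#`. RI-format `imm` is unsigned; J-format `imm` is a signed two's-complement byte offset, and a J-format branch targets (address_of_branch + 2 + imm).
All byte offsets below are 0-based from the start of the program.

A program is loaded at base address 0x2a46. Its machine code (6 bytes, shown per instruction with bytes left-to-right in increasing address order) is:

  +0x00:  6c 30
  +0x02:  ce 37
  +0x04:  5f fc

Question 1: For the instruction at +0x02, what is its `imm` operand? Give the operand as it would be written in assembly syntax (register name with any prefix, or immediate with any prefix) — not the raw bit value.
off 0x02: read ce 37 as big → 0xce37
  op=0xce37>>12=0xc ⇒ lsli (RI)
  rd@[11:8]=0xe ⇒ x14
  imm@[7:0]=0x37 ⇒ #55

#55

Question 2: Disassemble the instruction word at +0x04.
[04] 5f fc → 0x5ffc
  op=0x5ffc>>12=0x5 ⇒ bne (J)
  imm@[11:0]=0xffc (s12→-4) ⇒ #-4

bne #-4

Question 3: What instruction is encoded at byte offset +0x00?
plus x12, x3

[00] 6c 30 → 0x6c30
  opcode bits[15:12]=0x6: plus/RR
  rd: (w>>8)&0xf=0xc → x12
  rs: (w>>4)&0xf=0x3 → x3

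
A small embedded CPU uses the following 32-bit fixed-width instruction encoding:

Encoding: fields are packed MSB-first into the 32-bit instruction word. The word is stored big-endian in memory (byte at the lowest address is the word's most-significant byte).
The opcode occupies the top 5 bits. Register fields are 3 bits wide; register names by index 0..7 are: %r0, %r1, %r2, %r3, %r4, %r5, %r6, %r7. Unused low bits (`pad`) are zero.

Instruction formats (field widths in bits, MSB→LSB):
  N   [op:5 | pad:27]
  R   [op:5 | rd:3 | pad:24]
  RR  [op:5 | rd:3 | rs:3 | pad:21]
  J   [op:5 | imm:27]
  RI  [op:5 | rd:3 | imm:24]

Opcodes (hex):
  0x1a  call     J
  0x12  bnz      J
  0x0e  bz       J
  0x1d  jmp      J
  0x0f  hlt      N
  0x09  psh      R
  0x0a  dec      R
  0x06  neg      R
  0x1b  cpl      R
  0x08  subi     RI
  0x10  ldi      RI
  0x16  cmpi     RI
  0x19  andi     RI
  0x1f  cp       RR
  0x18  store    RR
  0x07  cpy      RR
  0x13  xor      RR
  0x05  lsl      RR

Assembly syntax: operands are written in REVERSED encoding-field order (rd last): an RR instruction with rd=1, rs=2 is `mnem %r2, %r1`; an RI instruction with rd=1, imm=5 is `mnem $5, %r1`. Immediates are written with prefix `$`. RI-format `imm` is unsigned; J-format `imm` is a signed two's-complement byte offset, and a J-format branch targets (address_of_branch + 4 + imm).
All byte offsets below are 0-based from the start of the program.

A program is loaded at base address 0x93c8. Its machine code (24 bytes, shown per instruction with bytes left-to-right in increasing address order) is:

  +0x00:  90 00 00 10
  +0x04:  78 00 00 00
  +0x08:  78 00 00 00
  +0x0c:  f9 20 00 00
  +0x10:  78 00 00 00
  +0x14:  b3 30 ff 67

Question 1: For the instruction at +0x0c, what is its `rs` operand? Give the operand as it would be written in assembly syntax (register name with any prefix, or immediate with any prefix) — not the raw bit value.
@+0c  big-endian(f9 20 00 00) = 0xf9200000
  top 5b → 0x1f → cp [RR]
  [26:24] rd=1 = %r1
  [23:21] rs=1 = %r1

%r1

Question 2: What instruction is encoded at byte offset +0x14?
cmpi $3211111, %r3

+0x14: b3 30 ff 67 ⇒ word 0xb330ff67 (big)
  top 5b → 0x16 → cmpi [RI]
  rd: (w>>24)&0x7=0x3 → %r3
  imm: (w>>0)&0xffffff=0x30ff67 → $3211111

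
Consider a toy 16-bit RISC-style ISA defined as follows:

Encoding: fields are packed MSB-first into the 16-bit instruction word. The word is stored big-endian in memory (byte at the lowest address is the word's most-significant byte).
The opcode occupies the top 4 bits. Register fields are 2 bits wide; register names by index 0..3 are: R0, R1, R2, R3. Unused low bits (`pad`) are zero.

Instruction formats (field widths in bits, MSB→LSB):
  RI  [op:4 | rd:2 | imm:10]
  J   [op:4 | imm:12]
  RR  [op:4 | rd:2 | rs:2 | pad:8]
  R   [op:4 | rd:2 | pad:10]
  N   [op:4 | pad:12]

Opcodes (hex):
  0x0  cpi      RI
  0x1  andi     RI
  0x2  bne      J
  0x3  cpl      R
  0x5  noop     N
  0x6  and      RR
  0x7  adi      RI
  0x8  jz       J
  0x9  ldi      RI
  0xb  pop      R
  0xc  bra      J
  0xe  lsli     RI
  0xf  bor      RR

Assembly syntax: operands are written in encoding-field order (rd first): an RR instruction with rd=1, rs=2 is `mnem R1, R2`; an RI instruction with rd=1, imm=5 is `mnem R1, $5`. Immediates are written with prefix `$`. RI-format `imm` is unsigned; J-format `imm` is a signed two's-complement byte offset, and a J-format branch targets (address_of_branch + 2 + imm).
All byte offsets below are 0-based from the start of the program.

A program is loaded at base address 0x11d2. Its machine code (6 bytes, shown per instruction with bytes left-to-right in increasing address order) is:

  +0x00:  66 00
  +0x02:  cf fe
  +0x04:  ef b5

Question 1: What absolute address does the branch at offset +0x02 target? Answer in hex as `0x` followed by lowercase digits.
0x11d4

off 0x02: read cf fe as big → 0xcffe
  op=0xcffe>>12=0xc ⇒ bra (J)
  imm@[11:0]=0xffe (s12→-2) ⇒ $-2
  target = base 0x11d2 + off 0x02 + 2 + imm -2 = 0x11d4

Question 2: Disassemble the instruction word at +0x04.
lsli R3, $949

+0x04: ef b5 ⇒ word 0xefb5 (big)
  opcode bits[15:12]=0xe: lsli/RI
  rd@[11:10]=0x3 ⇒ R3
  imm@[9:0]=0x3b5 ⇒ $949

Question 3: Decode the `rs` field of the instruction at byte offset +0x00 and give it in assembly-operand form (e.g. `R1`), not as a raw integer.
R2

+0x00: 66 00 ⇒ word 0x6600 (big)
  top 4b → 0x6 → and [RR]
  rd@[11:10]=0x1 ⇒ R1
  rs@[9:8]=0x2 ⇒ R2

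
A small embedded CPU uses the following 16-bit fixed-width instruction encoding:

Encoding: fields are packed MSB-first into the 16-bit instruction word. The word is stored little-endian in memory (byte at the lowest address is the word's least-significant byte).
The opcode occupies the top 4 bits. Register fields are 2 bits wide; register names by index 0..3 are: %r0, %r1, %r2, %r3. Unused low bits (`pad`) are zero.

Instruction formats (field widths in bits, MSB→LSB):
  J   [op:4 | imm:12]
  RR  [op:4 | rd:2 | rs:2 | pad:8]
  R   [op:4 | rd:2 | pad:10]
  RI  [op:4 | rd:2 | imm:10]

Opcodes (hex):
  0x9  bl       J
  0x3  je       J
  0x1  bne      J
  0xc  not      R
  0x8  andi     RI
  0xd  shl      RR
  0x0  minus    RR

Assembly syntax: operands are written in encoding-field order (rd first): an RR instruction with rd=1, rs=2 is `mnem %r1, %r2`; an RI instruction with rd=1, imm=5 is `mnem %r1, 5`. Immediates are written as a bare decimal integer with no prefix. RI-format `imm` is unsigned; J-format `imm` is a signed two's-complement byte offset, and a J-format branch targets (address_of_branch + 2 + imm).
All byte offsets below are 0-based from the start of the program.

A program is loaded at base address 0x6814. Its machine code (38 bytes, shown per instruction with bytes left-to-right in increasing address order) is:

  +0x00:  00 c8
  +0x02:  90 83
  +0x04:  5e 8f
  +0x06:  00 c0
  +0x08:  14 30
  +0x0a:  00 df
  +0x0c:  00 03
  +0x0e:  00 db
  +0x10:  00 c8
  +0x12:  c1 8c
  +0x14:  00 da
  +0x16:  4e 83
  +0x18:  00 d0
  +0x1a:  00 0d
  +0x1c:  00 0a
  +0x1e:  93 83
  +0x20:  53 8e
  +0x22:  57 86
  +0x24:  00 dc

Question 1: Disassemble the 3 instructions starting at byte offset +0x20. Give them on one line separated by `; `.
+0x20: 53 8e ⇒ word 0x8e53 (little)
  op=0x8e53>>12=0x8 ⇒ andi (RI)
  [11:10] rd=3 = %r3
  [9:0] imm=595 = 595
+0x22: 57 86 ⇒ word 0x8657 (little)
  op=0x8657>>12=0x8 ⇒ andi (RI)
  [11:10] rd=1 = %r1
  [9:0] imm=599 = 599
+0x24: 00 dc ⇒ word 0xdc00 (little)
  op=0xdc00>>12=0xd ⇒ shl (RR)
  [11:10] rd=3 = %r3
  [9:8] rs=0 = %r0

andi %r3, 595; andi %r1, 599; shl %r3, %r0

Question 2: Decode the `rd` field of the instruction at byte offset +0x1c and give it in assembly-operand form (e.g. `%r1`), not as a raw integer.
%r2

+0x1c: 00 0a ⇒ word 0x0a00 (little)
  opcode bits[15:12]=0x0: minus/RR
  [11:10] rd=2 = %r2
  [9:8] rs=2 = %r2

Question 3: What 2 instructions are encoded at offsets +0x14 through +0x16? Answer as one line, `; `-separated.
+0x14: 00 da ⇒ word 0xda00 (little)
  op=0xda00>>12=0xd ⇒ shl (RR)
  rd: (w>>10)&0x3=0x2 → %r2
  rs: (w>>8)&0x3=0x2 → %r2
+0x16: 4e 83 ⇒ word 0x834e (little)
  op=0x834e>>12=0x8 ⇒ andi (RI)
  rd: (w>>10)&0x3=0x0 → %r0
  imm: (w>>0)&0x3ff=0x34e → 846

shl %r2, %r2; andi %r0, 846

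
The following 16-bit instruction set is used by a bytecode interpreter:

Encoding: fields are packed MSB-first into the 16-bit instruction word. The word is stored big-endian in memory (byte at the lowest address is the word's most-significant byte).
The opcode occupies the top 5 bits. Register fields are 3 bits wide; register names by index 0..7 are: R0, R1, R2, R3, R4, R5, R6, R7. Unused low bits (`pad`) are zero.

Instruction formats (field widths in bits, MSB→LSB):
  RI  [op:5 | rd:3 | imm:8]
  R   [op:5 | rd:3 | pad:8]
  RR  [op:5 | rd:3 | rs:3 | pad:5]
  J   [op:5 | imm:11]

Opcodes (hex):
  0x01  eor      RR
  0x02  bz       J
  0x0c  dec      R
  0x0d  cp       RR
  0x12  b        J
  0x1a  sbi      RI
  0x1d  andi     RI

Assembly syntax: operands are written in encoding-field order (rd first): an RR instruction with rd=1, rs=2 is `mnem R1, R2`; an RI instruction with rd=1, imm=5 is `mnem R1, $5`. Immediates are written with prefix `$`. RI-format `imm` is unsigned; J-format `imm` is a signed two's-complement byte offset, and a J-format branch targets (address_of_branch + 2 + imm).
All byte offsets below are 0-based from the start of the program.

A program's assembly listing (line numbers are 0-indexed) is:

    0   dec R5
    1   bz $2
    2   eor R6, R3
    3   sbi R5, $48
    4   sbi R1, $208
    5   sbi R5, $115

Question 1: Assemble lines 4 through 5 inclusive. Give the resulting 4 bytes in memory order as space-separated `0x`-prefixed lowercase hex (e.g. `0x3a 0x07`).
0xd1 0xd0 0xd5 0x73

line 4 (sbi): pack op=0x1a:5|rd=1:3|imm=208:8 = 0xd1d0; big→ d1 d0
line 5 (sbi): pack op=0x1a:5|rd=5:3|imm=115:8 = 0xd573; big→ d5 73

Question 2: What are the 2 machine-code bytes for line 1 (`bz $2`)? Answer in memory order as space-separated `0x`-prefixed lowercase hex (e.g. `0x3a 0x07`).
0x10 0x02

line 1 (bz): pack op=0x2:5|imm=2:11 = 0x1002; big→ 10 02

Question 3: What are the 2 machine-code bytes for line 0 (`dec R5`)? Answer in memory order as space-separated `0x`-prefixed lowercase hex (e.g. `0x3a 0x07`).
L0: dec op=0xc:5|rd=5:3|pad=0:8 ⇒ 0x6500 ⇒ big 65 00

0x65 0x00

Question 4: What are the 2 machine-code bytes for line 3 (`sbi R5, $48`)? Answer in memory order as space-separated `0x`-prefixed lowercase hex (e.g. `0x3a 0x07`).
0xd5 0x30

L3: sbi op=0x1a:5|rd=5:3|imm=48:8 ⇒ 0xd530 ⇒ big d5 30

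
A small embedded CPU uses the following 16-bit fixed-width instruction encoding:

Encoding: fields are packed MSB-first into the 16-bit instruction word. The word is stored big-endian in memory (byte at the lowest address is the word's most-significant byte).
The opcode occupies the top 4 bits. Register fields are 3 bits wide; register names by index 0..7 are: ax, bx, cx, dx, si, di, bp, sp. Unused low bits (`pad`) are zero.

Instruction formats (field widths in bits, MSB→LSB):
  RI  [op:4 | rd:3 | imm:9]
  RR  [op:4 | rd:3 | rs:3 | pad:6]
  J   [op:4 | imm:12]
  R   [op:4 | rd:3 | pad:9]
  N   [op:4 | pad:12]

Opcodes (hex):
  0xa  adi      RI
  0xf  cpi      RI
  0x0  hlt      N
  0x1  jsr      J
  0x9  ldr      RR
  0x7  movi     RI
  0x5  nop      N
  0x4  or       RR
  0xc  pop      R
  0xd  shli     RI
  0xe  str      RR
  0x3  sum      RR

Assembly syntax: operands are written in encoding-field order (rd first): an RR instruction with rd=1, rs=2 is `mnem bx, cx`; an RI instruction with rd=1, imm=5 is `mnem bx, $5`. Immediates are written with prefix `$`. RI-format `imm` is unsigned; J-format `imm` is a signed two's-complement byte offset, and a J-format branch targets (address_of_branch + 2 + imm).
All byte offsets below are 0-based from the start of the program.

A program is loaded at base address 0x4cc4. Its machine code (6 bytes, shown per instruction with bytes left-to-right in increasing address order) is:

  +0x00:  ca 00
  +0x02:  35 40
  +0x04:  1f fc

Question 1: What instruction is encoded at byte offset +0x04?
jsr $-4

[04] 1f fc → 0x1ffc
  op=0x1ffc>>12=0x1 ⇒ jsr (J)
  imm@[11:0]=0xffc (s12→-4) ⇒ $-4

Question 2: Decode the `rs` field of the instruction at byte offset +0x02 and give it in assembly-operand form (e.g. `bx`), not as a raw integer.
off 0x02: read 35 40 as big → 0x3540
  top 4b → 0x3 → sum [RR]
  [11:9] rd=2 = cx
  [8:6] rs=5 = di

di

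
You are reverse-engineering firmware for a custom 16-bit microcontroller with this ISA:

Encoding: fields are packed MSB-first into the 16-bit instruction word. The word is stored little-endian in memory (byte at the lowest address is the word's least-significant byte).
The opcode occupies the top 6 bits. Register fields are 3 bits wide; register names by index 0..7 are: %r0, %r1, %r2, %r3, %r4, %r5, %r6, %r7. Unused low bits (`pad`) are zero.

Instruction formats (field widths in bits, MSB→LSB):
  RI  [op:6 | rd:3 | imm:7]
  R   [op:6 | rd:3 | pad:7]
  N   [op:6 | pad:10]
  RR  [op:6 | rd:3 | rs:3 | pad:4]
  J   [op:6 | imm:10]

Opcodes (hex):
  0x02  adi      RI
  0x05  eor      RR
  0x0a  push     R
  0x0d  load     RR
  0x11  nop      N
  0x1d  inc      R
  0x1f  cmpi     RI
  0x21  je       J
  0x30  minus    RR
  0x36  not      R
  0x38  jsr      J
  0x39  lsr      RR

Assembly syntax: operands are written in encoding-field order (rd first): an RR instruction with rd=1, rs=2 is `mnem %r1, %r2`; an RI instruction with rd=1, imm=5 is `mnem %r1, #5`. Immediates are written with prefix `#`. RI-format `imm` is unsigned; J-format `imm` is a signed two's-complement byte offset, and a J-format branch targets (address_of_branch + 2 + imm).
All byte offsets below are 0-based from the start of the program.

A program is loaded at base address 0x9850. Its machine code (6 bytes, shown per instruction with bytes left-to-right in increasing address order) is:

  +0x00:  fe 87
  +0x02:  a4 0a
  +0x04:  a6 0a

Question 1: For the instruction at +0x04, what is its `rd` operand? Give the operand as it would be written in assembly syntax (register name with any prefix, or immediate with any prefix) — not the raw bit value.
off 0x04: read a6 0a as little → 0x0aa6
  opcode bits[15:10]=0x2: adi/RI
  [9:7] rd=5 = %r5
  [6:0] imm=38 = #38

%r5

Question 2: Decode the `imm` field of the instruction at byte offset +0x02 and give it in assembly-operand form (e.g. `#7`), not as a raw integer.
#36

[02] a4 0a → 0x0aa4
  opcode bits[15:10]=0x2: adi/RI
  rd@[9:7]=0x5 ⇒ %r5
  imm@[6:0]=0x24 ⇒ #36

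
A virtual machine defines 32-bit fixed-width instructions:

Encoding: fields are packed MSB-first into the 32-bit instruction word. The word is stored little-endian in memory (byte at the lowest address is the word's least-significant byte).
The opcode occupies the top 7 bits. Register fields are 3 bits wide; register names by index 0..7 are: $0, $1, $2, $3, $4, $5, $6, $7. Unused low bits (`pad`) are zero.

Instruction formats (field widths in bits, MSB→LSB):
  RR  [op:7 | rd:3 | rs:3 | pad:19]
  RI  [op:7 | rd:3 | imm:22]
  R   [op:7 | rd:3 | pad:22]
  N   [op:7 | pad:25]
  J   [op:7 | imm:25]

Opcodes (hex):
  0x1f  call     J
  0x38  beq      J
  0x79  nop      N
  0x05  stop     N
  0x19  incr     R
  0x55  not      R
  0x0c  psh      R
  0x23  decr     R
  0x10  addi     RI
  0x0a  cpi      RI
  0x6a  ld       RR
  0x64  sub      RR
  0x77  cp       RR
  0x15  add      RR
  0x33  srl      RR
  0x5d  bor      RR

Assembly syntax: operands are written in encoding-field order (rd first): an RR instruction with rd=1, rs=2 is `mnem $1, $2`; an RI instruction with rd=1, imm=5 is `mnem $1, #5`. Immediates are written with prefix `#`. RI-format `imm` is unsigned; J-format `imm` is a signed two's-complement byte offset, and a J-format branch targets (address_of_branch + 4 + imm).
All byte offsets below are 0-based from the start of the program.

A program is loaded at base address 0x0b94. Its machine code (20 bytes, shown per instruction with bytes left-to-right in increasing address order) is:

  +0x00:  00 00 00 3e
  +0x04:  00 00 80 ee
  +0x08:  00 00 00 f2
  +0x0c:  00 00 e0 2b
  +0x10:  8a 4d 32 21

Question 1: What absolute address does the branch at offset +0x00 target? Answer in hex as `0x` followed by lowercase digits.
off 0x00: read 00 00 00 3e as little → 0x3e000000
  opcode bits[31:25]=0x1f: call/J
  imm: (w>>0)&0x1ffffff=0x0 → #0
  target = base 0x0b94 + off 0x00 + 4 + imm 0 = 0x0b98

0x0b98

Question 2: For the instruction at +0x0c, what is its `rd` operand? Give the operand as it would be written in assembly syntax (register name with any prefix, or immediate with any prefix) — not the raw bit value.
$7

off 0x0c: read 00 00 e0 2b as little → 0x2be00000
  op=0x2be00000>>25=0x15 ⇒ add (RR)
  rd: (w>>22)&0x7=0x7 → $7
  rs: (w>>19)&0x7=0x4 → $4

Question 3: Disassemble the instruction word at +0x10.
addi $4, #3296650

+0x10: 8a 4d 32 21 ⇒ word 0x21324d8a (little)
  top 7b → 0x10 → addi [RI]
  [24:22] rd=4 = $4
  [21:0] imm=3296650 = #3296650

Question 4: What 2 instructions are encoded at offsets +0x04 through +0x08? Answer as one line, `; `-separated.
@+04  little-endian(00 00 80 ee) = 0xee800000
  top 7b → 0x77 → cp [RR]
  rd: (w>>22)&0x7=0x2 → $2
  rs: (w>>19)&0x7=0x0 → $0
@+08  little-endian(00 00 00 f2) = 0xf2000000
  top 7b → 0x79 → nop [N]

cp $2, $0; nop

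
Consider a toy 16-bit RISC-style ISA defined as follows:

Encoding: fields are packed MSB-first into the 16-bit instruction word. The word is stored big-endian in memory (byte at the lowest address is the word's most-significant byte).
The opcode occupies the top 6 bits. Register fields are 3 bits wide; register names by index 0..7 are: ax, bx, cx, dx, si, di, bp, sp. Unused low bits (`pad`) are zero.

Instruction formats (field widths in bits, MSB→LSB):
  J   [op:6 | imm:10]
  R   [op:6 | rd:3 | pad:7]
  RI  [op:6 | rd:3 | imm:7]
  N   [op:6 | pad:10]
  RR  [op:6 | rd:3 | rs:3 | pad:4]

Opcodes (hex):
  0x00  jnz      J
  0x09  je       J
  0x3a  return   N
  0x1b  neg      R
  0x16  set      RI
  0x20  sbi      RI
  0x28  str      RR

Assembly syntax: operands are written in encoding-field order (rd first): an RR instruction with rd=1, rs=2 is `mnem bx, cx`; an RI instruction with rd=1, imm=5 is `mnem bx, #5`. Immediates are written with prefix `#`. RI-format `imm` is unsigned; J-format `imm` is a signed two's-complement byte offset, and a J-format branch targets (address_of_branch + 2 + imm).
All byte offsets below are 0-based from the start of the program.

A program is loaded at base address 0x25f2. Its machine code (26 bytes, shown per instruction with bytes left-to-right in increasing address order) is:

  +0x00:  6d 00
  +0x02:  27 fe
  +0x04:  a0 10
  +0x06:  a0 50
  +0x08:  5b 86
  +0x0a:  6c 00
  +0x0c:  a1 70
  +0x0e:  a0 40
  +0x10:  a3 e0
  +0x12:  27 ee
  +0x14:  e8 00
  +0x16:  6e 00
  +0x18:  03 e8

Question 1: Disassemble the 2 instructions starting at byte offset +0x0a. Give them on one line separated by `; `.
+0x0a: 6c 00 ⇒ word 0x6c00 (big)
  opcode bits[15:10]=0x1b: neg/R
  rd@[9:7]=0x0 ⇒ ax
+0x0c: a1 70 ⇒ word 0xa170 (big)
  opcode bits[15:10]=0x28: str/RR
  rd@[9:7]=0x2 ⇒ cx
  rs@[6:4]=0x7 ⇒ sp

neg ax; str cx, sp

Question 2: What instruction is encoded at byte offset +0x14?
return

off 0x14: read e8 00 as big → 0xe800
  opcode bits[15:10]=0x3a: return/N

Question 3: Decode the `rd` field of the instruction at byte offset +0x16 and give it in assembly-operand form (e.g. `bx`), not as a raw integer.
si

+0x16: 6e 00 ⇒ word 0x6e00 (big)
  top 6b → 0x1b → neg [R]
  rd@[9:7]=0x4 ⇒ si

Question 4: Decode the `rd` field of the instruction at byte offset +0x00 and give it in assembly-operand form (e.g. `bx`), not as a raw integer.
@+00  big-endian(6d 00) = 0x6d00
  top 6b → 0x1b → neg [R]
  rd: (w>>7)&0x7=0x2 → cx

cx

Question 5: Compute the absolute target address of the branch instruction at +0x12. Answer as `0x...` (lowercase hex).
[12] 27 ee → 0x27ee
  top 6b → 0x9 → je [J]
  imm: (w>>0)&0x3ff=0x3ee (s10→-18) → #-18
  target = base 0x25f2 + off 0x12 + 2 + imm -18 = 0x25f4

0x25f4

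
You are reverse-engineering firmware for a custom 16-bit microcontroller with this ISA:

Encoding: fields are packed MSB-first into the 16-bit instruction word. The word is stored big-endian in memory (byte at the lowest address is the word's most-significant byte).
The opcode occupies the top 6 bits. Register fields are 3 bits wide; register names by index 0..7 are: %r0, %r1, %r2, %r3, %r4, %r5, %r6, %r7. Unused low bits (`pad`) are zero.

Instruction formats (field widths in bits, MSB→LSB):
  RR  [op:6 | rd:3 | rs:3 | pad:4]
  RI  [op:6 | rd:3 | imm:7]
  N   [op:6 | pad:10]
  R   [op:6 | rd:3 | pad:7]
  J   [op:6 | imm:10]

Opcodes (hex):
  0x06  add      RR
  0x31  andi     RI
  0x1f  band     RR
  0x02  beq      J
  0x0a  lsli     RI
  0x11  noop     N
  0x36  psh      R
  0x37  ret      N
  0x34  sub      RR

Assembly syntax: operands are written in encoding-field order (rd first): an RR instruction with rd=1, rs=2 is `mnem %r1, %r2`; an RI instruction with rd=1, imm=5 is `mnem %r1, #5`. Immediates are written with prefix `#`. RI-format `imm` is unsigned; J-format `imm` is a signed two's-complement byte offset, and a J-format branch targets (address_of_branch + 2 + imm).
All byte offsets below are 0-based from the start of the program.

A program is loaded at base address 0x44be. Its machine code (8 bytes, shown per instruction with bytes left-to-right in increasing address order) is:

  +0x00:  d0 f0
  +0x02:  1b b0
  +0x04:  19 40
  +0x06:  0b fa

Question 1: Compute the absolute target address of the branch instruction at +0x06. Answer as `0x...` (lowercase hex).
+0x06: 0b fa ⇒ word 0x0bfa (big)
  op=0x0bfa>>10=0x2 ⇒ beq (J)
  imm@[9:0]=0x3fa (s10→-6) ⇒ #-6
  target = base 0x44be + off 0x06 + 2 + imm -6 = 0x44c0

0x44c0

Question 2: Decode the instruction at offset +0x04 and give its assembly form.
add %r2, %r4

@+04  big-endian(19 40) = 0x1940
  op=0x1940>>10=0x6 ⇒ add (RR)
  rd: (w>>7)&0x7=0x2 → %r2
  rs: (w>>4)&0x7=0x4 → %r4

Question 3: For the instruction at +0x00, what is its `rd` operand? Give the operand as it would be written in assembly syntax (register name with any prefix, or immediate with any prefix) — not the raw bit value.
@+00  big-endian(d0 f0) = 0xd0f0
  op=0xd0f0>>10=0x34 ⇒ sub (RR)
  rd: (w>>7)&0x7=0x1 → %r1
  rs: (w>>4)&0x7=0x7 → %r7

%r1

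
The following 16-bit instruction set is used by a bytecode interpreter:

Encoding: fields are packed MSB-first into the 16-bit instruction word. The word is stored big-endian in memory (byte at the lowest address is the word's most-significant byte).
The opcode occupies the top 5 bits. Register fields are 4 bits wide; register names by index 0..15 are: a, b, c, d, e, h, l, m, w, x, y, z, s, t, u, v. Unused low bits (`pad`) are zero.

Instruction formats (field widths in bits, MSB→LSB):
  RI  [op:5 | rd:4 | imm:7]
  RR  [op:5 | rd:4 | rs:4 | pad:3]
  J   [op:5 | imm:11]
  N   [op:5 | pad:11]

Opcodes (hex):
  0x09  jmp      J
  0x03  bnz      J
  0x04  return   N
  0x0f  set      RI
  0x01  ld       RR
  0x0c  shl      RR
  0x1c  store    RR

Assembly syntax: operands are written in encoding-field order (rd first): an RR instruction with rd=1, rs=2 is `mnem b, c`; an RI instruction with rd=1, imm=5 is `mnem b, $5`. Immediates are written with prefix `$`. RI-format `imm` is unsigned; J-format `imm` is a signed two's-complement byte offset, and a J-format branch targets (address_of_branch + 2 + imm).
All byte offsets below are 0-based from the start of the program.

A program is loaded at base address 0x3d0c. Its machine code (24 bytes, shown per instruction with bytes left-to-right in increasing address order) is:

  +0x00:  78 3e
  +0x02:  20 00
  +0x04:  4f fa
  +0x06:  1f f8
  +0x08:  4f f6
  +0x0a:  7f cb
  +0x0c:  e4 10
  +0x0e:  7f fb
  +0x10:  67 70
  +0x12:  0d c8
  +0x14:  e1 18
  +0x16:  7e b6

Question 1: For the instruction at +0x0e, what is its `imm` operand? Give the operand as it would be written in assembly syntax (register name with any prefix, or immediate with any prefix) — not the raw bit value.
off 0x0e: read 7f fb as big → 0x7ffb
  top 5b → 0xf → set [RI]
  rd: (w>>7)&0xf=0xf → v
  imm: (w>>0)&0x7f=0x7b → $123

$123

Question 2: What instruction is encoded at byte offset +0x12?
[12] 0d c8 → 0x0dc8
  top 5b → 0x1 → ld [RR]
  rd: (w>>7)&0xf=0xb → z
  rs: (w>>3)&0xf=0x9 → x

ld z, x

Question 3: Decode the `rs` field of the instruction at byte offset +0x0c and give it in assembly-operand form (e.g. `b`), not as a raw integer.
c

[0c] e4 10 → 0xe410
  top 5b → 0x1c → store [RR]
  rd@[10:7]=0x8 ⇒ w
  rs@[6:3]=0x2 ⇒ c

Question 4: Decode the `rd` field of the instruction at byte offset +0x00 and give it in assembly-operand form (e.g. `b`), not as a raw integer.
off 0x00: read 78 3e as big → 0x783e
  opcode bits[15:11]=0xf: set/RI
  [10:7] rd=0 = a
  [6:0] imm=62 = $62

a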